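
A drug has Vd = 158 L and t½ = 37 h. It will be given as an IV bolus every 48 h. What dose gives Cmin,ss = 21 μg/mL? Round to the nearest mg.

4837 mg

τ/t½ = 48/37 ≈ 1.2973, so f = (1/2)^(48/37) ≈ 0.406888.
Cmin,ss = (D/Vd)·f/(1−f), so D = Cmin,ss·Vd·(1−f)/f.
D = 21 × 158 × (1−f)/f ≈ 21 × 158 × 1.45768 ≈ 4836.58 mg.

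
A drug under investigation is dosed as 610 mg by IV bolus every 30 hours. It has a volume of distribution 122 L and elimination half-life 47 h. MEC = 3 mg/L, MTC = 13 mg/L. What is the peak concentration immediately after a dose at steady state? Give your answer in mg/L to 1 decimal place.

14.0 mg/L

Over one 30-h interval, 30/47 ≈ 0.6383 half-lives elapse, leaving f ≈ 0.6425 of each dose.
At steady state, accumulation factor R = 1/(1 − e^(−kτ)) ≈ 2.7972.
Each bolus raises the concentration by D/Vd = 610/122 ≈ 5.000 mg/L.
Cmax,ss = C₀/(1 − f) ≈ 5.000/0.3575 ≈ 13.986 mg/L.
Peak 14.0 mg/L vs MTC 13 mg/L: exceeds toxic threshold.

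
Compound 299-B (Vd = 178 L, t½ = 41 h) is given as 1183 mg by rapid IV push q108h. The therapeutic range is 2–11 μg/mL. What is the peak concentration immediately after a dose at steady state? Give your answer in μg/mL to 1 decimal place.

7.9 μg/mL

k = ln2/t½ = ln2/41 ≈ 0.016906 h⁻¹; fraction remaining f = e^(−kτ) = e^(−0.016906×108) ≈ 0.1611.
At steady state, accumulation factor R = 1/(1 − e^(−kτ)) ≈ 1.1920.
Single-dose peak C₀ = D/Vd = 1183/178 ≈ 6.646 μg/mL.
Steady-state peak Cmax,ss = C₀·R ≈ 6.646 × 1.1920 ≈ 7.922 μg/mL.
Peak 7.9 μg/mL vs MTC 11 μg/mL: below toxic threshold.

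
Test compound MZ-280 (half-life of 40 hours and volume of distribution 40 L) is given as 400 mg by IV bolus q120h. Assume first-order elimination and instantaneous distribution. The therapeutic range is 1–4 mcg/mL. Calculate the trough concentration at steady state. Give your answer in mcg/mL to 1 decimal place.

1.4 mcg/mL

τ = 120 h = 3 half-lives, so f = (1/2)^3 = 0.125.
At steady state, R = 1/(1 − 0.125) = 8/7.
Single-dose peak C₀ = D/Vd = 400/40 = 10 mcg/mL.
Steady-state peak Cmax,ss = C₀·R = 10 × 8/7 ≈ 11.429 mcg/mL.
Steady-state trough Cmin,ss = Cmax,ss·f ≈ 11.429 × 0.125 ≈ 1.429 mcg/mL.
Trough 1.4 mcg/mL vs MEC 1 mcg/mL: adequate.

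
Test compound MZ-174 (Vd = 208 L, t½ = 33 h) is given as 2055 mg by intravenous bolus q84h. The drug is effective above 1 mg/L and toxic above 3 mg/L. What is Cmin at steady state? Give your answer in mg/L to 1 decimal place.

2.0 mg/L

Over one 84-h interval, 84/33 ≈ 2.5455 half-lives elapse, leaving f ≈ 0.1713 of each dose.
Single-dose peak C₀ = D/Vd = 2055/208 ≈ 9.880 mg/L.
Steady-state trough Cmin,ss = C₀·f/(1−f) ≈ 9.880 × 0.1713/0.8287 ≈ 2.042 mg/L.
Trough 2.0 mg/L vs MEC 1 mg/L: adequate.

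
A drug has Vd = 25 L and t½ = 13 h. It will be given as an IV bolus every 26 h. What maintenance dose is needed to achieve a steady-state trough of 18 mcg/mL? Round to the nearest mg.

τ/t½ = 26/13 ≈ 2, so f = (1/2)^(26/13) ≈ 0.250000.
Cmin,ss = (D/Vd)·f/(1−f), so D = Cmin,ss·Vd·(1−f)/f.
D = 18 × 25 × (1−f)/f ≈ 18 × 25 × 3.00000 ≈ 1350.00 mg.

1350 mg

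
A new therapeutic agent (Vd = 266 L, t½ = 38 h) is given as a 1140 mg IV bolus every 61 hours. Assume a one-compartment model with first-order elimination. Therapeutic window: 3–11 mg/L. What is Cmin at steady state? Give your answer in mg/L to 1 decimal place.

τ/t½ = 61/38 ≈ 1.6053, so fraction remaining f = (1/2)^(61/38) ≈ 0.3287.
At steady state, accumulation factor R = 1/(1 − e^(−kτ)) ≈ 1.4896.
Each bolus raises the concentration by D/Vd = 1140/266 ≈ 4.286 mg/L.
Cmax,ss = C₀/(1 − f) ≈ 4.286/0.6713 ≈ 6.385 mg/L.
One interval later, Cmin,ss = Cmax,ss·e^(−kτ) ≈ 6.385 × 0.3287 ≈ 2.099 mg/L.
Trough 2.1 mg/L vs MEC 3 mg/L: subtherapeutic.

2.1 mg/L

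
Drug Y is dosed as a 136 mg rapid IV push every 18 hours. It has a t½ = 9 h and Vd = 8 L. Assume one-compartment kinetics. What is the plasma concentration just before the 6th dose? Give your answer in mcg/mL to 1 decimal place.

5.7 mcg/mL

f = (1/2)^(τ/t½) = (1/2)^(18/9) ≈ 0.2500.
C₀ = D/Vd = 136/8 ≈ 17.000 mcg/mL.
Before the 6th dose, 5 doses have been given. Superposition: Cmin = C₀·(f + f² + … + f^5).
≈ 17.000 × (0.2500 + 0.0625 + 0.0156 + 0.0039 + 0.0010) ≈ 17.000 × 0.3330 ≈ 5.661 mcg/mL.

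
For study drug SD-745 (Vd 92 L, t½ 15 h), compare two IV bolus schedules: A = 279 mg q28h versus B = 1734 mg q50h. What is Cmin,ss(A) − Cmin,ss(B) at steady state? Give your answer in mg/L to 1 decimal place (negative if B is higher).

Regimen A: f = (1/2)^(28/15) ≈ 0.2742; Cmin,ss = (279/92)·f/(1−f) ≈ 1.146 mg/L.
Regimen B: f = (1/2)^(50/15) ≈ 0.0992; Cmin,ss = (1734/92)·f/(1−f) ≈ 2.076 mg/L.
Difference ≈ 1.146 − 2.076 ≈ -0.930 mg/L.

-0.9 mg/L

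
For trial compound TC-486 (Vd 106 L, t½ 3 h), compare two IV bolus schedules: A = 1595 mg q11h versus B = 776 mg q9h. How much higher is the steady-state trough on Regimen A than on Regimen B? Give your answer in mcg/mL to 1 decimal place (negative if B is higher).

0.2 mcg/mL

Regimen A: f = (1/2)^(11/3) ≈ 0.0787; Cmin,ss = (1595/106)·f/(1−f) ≈ 1.285 mcg/mL.
Regimen B: f = (1/2)^(9/3) ≈ 0.1250; Cmin,ss = (776/106)·f/(1−f) ≈ 1.046 mcg/mL.
Difference ≈ 1.285 − 1.046 ≈ 0.239 mcg/mL.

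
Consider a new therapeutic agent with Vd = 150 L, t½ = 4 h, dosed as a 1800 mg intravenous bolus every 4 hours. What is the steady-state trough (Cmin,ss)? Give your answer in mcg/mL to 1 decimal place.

12.0 mcg/mL

τ = 4 h = 1 half-life, so f = (1/2)^1 = 0.5.
Accumulation ratio R = 1/(1 − f) = 1/0.5 = 2/1.
Single-dose peak C₀ = D/Vd = 1800/150 = 12 mcg/mL.
Steady-state peak Cmax,ss = C₀·R = 12 × 2/1 ≈ 24.000 mcg/mL.
Steady-state trough Cmin,ss = Cmax,ss·f ≈ 24.000 × 0.5 ≈ 12.000 mcg/mL.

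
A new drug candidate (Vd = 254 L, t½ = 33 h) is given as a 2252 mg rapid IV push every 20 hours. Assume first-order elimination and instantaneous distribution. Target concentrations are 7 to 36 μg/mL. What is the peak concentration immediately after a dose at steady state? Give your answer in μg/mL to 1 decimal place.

25.8 μg/mL

Over one 20-h interval, 20/33 ≈ 0.60606 half-lives elapse, leaving f ≈ 0.6570 of each dose.
Accumulation ratio R = 1/(1 − f) ≈ 1/0.3430 ≈ 2.9155.
Each bolus raises the concentration by D/Vd = 2252/254 ≈ 8.866 μg/mL.
Steady-state peak Cmax,ss = C₀·R ≈ 8.866 × 2.9155 ≈ 25.849 μg/mL.
Peak 25.8 μg/mL vs MTC 36 μg/mL: below toxic threshold.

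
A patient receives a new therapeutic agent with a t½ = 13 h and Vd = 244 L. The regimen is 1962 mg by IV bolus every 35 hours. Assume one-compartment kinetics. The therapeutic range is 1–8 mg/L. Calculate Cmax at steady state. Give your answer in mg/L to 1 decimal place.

9.5 mg/L

Over one 35-h interval, 35/13 ≈ 2.6923 half-lives elapse, leaving f ≈ 0.1547 of each dose.
Accumulation ratio R = 1/(1 − f) ≈ 1/0.8453 ≈ 1.1830.
Each bolus raises the concentration by D/Vd = 1962/244 ≈ 8.041 mg/L.
Steady-state peak Cmax,ss = C₀·R ≈ 8.041 × 1.1830 ≈ 9.513 mg/L.
Peak 9.5 mg/L vs MTC 8 mg/L: exceeds toxic threshold.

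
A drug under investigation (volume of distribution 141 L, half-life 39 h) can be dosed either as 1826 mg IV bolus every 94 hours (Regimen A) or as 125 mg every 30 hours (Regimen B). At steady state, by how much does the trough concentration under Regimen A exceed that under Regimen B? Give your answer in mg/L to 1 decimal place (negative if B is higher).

1.7 mg/L

Regimen A: f = (1/2)^(94/39) ≈ 0.1881; Cmin,ss = (1826/141)·f/(1−f) ≈ 3.000 mg/L.
Regimen B: f = (1/2)^(30/39) ≈ 0.5867; Cmin,ss = (125/141)·f/(1−f) ≈ 1.258 mg/L.
Difference ≈ 3.000 − 1.258 ≈ 1.742 mg/L.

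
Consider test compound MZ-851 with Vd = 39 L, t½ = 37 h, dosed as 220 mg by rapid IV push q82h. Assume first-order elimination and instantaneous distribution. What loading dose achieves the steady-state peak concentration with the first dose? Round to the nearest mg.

280 mg

f = (1/2)^(82/37) ≈ 0.215205; accumulation ratio R = 1/(1−f) ≈ 1.27422.
Loading dose to hit Cmax,ss on first dose: D_load = D_maint·R ≈ 220 × 1.27422 ≈ 280.33 mg.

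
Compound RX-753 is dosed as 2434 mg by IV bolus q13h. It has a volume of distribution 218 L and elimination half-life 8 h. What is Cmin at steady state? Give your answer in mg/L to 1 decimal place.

τ/t½ = 13/8 ≈ 1.625, so fraction remaining f = (1/2)^(13/8) ≈ 0.3242.
Single-dose peak C₀ = D/Vd = 2434/218 ≈ 11.165 mg/L.
Steady-state trough Cmin,ss = C₀·f/(1−f) ≈ 11.165 × 0.3242/0.6758 ≈ 5.356 mg/L.

5.4 mg/L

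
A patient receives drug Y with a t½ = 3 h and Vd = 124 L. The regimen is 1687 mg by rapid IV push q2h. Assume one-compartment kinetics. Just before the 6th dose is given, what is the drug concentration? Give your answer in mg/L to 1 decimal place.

20.9 mg/L

f = (1/2)^(τ/t½) = (1/2)^(2/3) ≈ 0.6300.
C₀ = D/Vd = 1687/124 ≈ 13.605 mg/L.
Before the 6th dose, 5 doses have been given. Superposition: Cmin = C₀·(f + f² + … + f^5).
≈ 13.605 × (0.6300 + 0.3969 + 0.2500 + 0.1575 + 0.0992) ≈ 13.605 × 1.5336 ≈ 20.865 mg/L.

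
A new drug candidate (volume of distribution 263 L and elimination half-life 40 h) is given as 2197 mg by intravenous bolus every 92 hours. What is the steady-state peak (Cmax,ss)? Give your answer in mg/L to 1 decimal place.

10.5 mg/L

τ/t½ = 92/40 ≈ 2.3, so fraction remaining f = (1/2)^(92/40) ≈ 0.2031.
At steady state, accumulation factor R = 1/(1 − e^(−kτ)) ≈ 1.2549.
Single-dose peak C₀ = D/Vd = 2197/263 ≈ 8.354 mg/L.
Cmax,ss = C₀/(1 − f) ≈ 8.354/0.7969 ≈ 10.483 mg/L.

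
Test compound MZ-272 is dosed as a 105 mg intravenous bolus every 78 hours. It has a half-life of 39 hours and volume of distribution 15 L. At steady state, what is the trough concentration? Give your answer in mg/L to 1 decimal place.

2.3 mg/L

The dosing interval is 2 half-lives, so f = 2^(−2) = 0.25.
Accumulation ratio R = 1/(1 − f) = 1/0.75 = 4/3.
Single-dose peak C₀ = D/Vd = 105/15 = 7 mg/L.
Steady-state peak Cmax,ss = C₀·R = 7 × 4/3 ≈ 9.333 mg/L.
Steady-state trough Cmin,ss = Cmax,ss·f ≈ 9.333 × 0.25 ≈ 2.333 mg/L.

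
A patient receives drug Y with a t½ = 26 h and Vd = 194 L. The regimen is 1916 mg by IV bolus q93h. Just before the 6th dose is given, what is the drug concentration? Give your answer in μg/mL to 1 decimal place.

f = (1/2)^(τ/t½) = (1/2)^(93/26) ≈ 0.0838.
C₀ = D/Vd = 1916/194 ≈ 9.876 μg/mL.
Before the 6th dose, 5 doses have been given. Superposition: Cmin = C₀·(f + f² + … + f^5).
≈ 9.876 × (0.0838 + 0.0070 + 0.0006 + 0.0000 + 0.0000) ≈ 9.876 × 0.0914 ≈ 0.903 μg/mL.

0.9 μg/mL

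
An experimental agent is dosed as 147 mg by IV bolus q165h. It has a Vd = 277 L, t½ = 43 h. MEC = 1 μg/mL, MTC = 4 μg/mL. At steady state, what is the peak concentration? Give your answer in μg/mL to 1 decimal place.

0.6 μg/mL

k = ln2/t½ = ln2/43 ≈ 0.016120 h⁻¹; fraction remaining f = e^(−kτ) = e^(−0.016120×165) ≈ 0.0700.
At steady state, accumulation factor R = 1/(1 − e^(−kτ)) ≈ 1.0753.
Single-dose peak C₀ = D/Vd = 147/277 ≈ 0.531 μg/mL.
Steady-state peak Cmax,ss = C₀·R ≈ 0.531 × 1.0753 ≈ 0.571 μg/mL.
Peak 0.6 μg/mL vs MTC 4 μg/mL: below toxic threshold.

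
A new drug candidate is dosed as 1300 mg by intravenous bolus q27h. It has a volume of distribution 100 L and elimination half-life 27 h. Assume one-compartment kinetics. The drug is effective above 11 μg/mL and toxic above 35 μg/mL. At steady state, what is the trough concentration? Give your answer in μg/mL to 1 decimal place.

The dosing interval is 1 half-life, so f = 2^(−1) = 0.5.
Accumulation ratio R = 1/(1 − f) = 1/0.5 = 2/1.
Single-dose peak C₀ = D/Vd = 1300/100 = 13 μg/mL.
Steady-state peak Cmax,ss = C₀·R = 13 × 2/1 ≈ 26.000 μg/mL.
Steady-state trough Cmin,ss = Cmax,ss·f ≈ 26.000 × 0.5 ≈ 13.000 μg/mL.
Trough 13.0 μg/mL vs MEC 11 μg/mL: adequate.

13.0 μg/mL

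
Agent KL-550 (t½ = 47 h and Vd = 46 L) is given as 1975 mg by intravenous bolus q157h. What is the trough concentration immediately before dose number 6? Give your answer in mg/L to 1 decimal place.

f = (1/2)^(τ/t½) = (1/2)^(157/47) ≈ 0.0987.
C₀ = D/Vd = 1975/46 ≈ 42.935 mg/L.
Before the 6th dose, 5 doses have been given. Superposition: Cmin = C₀·(f + f² + … + f^5).
≈ 42.935 × (0.0987 + 0.0097 + 0.0010 + 0.0001 + 0.0000) ≈ 42.935 × 0.1095 ≈ 4.701 mg/L.

4.7 mg/L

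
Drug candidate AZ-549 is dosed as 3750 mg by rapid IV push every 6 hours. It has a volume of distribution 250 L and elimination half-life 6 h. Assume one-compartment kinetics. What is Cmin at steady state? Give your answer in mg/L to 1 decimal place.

15.0 mg/L

τ = 6 h = 1 half-life, so f = (1/2)^1 = 0.5.
At steady state, R = 1/(1 − 0.5) = 2/1.
Single-dose peak C₀ = D/Vd = 3750/250 = 15 mg/L.
Steady-state peak Cmax,ss = C₀·R = 15 × 2/1 ≈ 30.000 mg/L.
Steady-state trough Cmin,ss = Cmax,ss·f ≈ 30.000 × 0.5 ≈ 15.000 mg/L.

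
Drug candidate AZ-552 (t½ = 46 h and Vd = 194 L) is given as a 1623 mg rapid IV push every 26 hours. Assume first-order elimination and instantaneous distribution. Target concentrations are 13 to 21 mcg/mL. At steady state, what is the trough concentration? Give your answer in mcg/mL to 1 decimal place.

17.4 mcg/mL

Over one 26-h interval, 26/46 ≈ 0.56522 half-lives elapse, leaving f ≈ 0.6759 of each dose.
Each bolus raises the concentration by D/Vd = 1623/194 ≈ 8.366 mcg/mL.
Steady-state trough Cmin,ss = C₀·f/(1−f) ≈ 8.366 × 0.6759/0.3241 ≈ 17.447 mcg/mL.
Trough 17.4 mcg/mL vs MEC 13 mcg/mL: adequate.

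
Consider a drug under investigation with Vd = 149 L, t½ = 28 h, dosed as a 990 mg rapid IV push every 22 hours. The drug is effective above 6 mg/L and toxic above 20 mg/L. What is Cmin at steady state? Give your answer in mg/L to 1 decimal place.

9.2 mg/L

k = ln2/t½ = ln2/28 ≈ 0.024755 h⁻¹; fraction remaining f = e^(−kτ) = e^(−0.024755×22) ≈ 0.5801.
Accumulation ratio R = 1/(1 − f) ≈ 1/0.4199 ≈ 2.3815.
Each bolus raises the concentration by D/Vd = 990/149 ≈ 6.644 mg/L.
Steady-state peak Cmax,ss = C₀·R ≈ 6.644 × 2.3815 ≈ 15.823 mg/L.
Steady-state trough Cmin,ss = Cmax,ss·f ≈ 15.823 × 0.5801 ≈ 9.179 mg/L.
Trough 9.2 mg/L vs MEC 6 mg/L: adequate.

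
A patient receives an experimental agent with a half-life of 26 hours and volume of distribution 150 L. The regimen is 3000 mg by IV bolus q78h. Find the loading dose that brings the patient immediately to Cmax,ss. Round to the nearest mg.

f = (1/2)^(78/26) ≈ 0.125000; accumulation ratio R = 1/(1−f) ≈ 1.14286.
Loading dose to hit Cmax,ss on first dose: D_load = D_maint·R ≈ 3000 × 1.14286 ≈ 3428.58 mg.

3429 mg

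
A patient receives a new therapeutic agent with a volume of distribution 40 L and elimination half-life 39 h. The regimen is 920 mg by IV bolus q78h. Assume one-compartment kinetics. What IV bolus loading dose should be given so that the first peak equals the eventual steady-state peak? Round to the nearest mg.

f = (1/2)^(78/39) ≈ 0.250000; accumulation ratio R = 1/(1−f) ≈ 1.33333.
Loading dose to hit Cmax,ss on first dose: D_load = D_maint·R ≈ 920 × 1.33333 ≈ 1226.66 mg.

1227 mg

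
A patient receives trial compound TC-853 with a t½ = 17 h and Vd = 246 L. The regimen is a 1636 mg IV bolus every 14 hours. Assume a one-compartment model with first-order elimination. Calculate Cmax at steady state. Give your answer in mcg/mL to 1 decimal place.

15.3 mcg/mL

Over one 14-h interval, 14/17 ≈ 0.82353 half-lives elapse, leaving f ≈ 0.5651 of each dose.
At steady state, accumulation factor R = 1/(1 − e^(−kτ)) ≈ 2.2994.
Single-dose peak C₀ = D/Vd = 1636/246 ≈ 6.650 mcg/mL.
Steady-state peak Cmax,ss = C₀·R ≈ 6.650 × 2.2994 ≈ 15.291 mcg/mL.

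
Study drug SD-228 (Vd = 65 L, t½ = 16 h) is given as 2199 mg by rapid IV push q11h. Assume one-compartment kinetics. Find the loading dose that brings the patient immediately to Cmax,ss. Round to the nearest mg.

5801 mg

f = (1/2)^(11/16) ≈ 0.620929; accumulation ratio R = 1/(1−f) ≈ 2.63803.
Loading dose to hit Cmax,ss on first dose: D_load = D_maint·R ≈ 2199 × 2.63803 ≈ 5801.03 mg.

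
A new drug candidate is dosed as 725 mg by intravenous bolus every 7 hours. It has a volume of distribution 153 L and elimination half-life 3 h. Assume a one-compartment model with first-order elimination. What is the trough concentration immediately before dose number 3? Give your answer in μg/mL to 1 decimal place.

f = (1/2)^(τ/t½) = (1/2)^(7/3) ≈ 0.1984.
C₀ = D/Vd = 725/153 ≈ 4.739 μg/mL.
Before the 3rd dose, 2 doses have been given. Superposition: Cmin = C₀·(f + f²).
≈ 4.739 × (0.1984 + 0.0394) ≈ 4.739 × 0.2378 ≈ 1.127 μg/mL.

1.1 μg/mL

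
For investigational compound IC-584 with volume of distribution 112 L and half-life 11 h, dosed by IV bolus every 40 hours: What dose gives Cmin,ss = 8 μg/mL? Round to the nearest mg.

τ/t½ = 40/11 ≈ 3.6364, so f = (1/2)^(40/11) ≈ 0.080417.
Cmin,ss = (D/Vd)·f/(1−f), so D = Cmin,ss·Vd·(1−f)/f.
D = 8 × 112 × (1−f)/f ≈ 8 × 112 × 11.43518 ≈ 10245.92 mg.

10246 mg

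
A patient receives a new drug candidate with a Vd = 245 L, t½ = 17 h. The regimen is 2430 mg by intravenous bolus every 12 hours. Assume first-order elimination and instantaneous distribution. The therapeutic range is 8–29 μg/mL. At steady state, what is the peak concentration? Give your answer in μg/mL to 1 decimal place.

25.6 μg/mL

Over one 12-h interval, 12/17 ≈ 0.70588 half-lives elapse, leaving f ≈ 0.6131 of each dose.
Accumulation ratio R = 1/(1 − f) ≈ 1/0.3869 ≈ 2.5846.
Single-dose peak C₀ = D/Vd = 2430/245 ≈ 9.918 μg/mL.
Steady-state peak Cmax,ss = C₀·R ≈ 9.918 × 2.5846 ≈ 25.634 μg/mL.
Peak 25.6 μg/mL vs MTC 29 μg/mL: below toxic threshold.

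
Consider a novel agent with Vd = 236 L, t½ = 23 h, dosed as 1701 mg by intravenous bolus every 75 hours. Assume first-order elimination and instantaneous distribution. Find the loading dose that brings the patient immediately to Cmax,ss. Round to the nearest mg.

1899 mg

f = (1/2)^(75/23) ≈ 0.104323; accumulation ratio R = 1/(1−f) ≈ 1.11647.
Loading dose to hit Cmax,ss on first dose: D_load = D_maint·R ≈ 1701 × 1.11647 ≈ 1899.12 mg.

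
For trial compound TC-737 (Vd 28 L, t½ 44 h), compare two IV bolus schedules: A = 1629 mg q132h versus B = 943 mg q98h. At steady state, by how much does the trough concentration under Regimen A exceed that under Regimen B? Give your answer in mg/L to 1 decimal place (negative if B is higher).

Regimen A: f = (1/2)^(132/44) ≈ 0.1250; Cmin,ss = (1629/28)·f/(1−f) ≈ 8.311 mg/L.
Regimen B: f = (1/2)^(98/44) ≈ 0.2136; Cmin,ss = (943/28)·f/(1−f) ≈ 9.148 mg/L.
Difference ≈ 8.311 − 9.148 ≈ -0.837 mg/L.

-0.8 mg/L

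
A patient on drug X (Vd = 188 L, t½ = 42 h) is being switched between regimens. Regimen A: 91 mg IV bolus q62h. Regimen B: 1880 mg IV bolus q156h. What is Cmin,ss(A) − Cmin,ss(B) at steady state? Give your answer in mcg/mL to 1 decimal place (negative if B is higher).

Regimen A: f = (1/2)^(62/42) ≈ 0.3594; Cmin,ss = (91/188)·f/(1−f) ≈ 0.272 mcg/mL.
Regimen B: f = (1/2)^(156/42) ≈ 0.0762; Cmin,ss = (1880/188)·f/(1−f) ≈ 0.825 mcg/mL.
Difference ≈ 0.272 − 0.825 ≈ -0.553 mcg/mL.

-0.6 mcg/mL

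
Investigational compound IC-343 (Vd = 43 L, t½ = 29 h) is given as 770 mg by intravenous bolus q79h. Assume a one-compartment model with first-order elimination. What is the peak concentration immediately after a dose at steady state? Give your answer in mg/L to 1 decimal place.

k = ln2/t½ = ln2/29 ≈ 0.023902 h⁻¹; fraction remaining f = e^(−kτ) = e^(−0.023902×79) ≈ 0.1513.
At steady state, accumulation factor R = 1/(1 − e^(−kτ)) ≈ 1.1783.
Each bolus raises the concentration by D/Vd = 770/43 ≈ 17.907 mg/L.
Steady-state peak Cmax,ss = C₀·R ≈ 17.907 × 1.1783 ≈ 21.100 mg/L.

21.1 mg/L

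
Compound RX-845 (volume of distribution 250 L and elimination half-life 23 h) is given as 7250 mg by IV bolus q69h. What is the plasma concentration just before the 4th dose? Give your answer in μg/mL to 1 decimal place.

f = (1/2)^(τ/t½) = (1/2)^(69/23) ≈ 0.1250.
C₀ = D/Vd = 7250/250 ≈ 29.000 μg/mL.
Before the 4th dose, 3 doses have been given. Superposition: Cmin = C₀·(f + f² + … + f^3).
≈ 29.000 × (0.1250 + 0.0156 + 0.0020) ≈ 29.000 × 0.1426 ≈ 4.135 μg/mL.

4.1 μg/mL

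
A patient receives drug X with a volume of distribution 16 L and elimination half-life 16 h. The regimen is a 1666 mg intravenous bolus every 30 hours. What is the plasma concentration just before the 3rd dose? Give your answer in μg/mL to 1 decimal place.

36.1 μg/mL

f = (1/2)^(τ/t½) = (1/2)^(30/16) ≈ 0.2726.
C₀ = D/Vd = 1666/16 ≈ 104.125 μg/mL.
Before the 3rd dose, 2 doses have been given. Superposition: Cmin = C₀·(f + f²).
≈ 104.125 × (0.2726 + 0.0743) ≈ 104.125 × 0.3469 ≈ 36.121 μg/mL.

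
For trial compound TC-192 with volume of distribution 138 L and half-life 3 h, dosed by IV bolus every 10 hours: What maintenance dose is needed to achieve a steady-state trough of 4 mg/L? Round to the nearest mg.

5012 mg

τ/t½ = 10/3 ≈ 3.3333, so f = (1/2)^(10/3) ≈ 0.099213.
Cmin,ss = (D/Vd)·f/(1−f), so D = Cmin,ss·Vd·(1−f)/f.
D = 4 × 138 × (1−f)/f ≈ 4 × 138 × 9.07932 ≈ 5011.78 mg.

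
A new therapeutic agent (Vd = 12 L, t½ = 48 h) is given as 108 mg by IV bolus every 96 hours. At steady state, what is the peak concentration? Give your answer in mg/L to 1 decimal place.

τ = 96 h = 2 half-lives, so f = (1/2)^2 = 0.25.
Accumulation ratio R = 1/(1 − f) = 1/0.75 = 4/3.
Single-dose peak C₀ = D/Vd = 108/12 = 9 mg/L.
Steady-state peak Cmax,ss = C₀·R = 9 × 4/3 ≈ 12.000 mg/L.

12.0 mg/L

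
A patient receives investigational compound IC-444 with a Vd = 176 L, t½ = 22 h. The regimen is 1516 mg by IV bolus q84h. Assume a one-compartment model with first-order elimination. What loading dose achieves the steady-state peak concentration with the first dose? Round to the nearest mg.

1632 mg

f = (1/2)^(84/22) ≈ 0.070895; accumulation ratio R = 1/(1−f) ≈ 1.07630.
Loading dose to hit Cmax,ss on first dose: D_load = D_maint·R ≈ 1516 × 1.07630 ≈ 1631.67 mg.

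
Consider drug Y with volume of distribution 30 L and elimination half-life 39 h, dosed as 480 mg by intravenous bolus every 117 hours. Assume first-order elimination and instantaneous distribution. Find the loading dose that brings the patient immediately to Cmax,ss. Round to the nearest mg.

f = (1/2)^(117/39) ≈ 0.125000; accumulation ratio R = 1/(1−f) ≈ 1.14286.
Loading dose to hit Cmax,ss on first dose: D_load = D_maint·R ≈ 480 × 1.14286 ≈ 548.57 mg.

549 mg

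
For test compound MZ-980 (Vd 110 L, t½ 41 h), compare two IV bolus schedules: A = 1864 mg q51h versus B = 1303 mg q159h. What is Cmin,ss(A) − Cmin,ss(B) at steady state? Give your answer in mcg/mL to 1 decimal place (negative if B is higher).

11.5 mcg/mL

Regimen A: f = (1/2)^(51/41) ≈ 0.4222; Cmin,ss = (1864/110)·f/(1−f) ≈ 12.382 mcg/mL.
Regimen B: f = (1/2)^(159/41) ≈ 0.0680; Cmin,ss = (1303/110)·f/(1−f) ≈ 0.864 mcg/mL.
Difference ≈ 12.382 − 0.864 ≈ 11.518 mcg/mL.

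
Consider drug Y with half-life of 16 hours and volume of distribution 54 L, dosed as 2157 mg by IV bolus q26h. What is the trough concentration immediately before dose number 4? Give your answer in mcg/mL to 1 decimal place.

18.5 mcg/mL

f = (1/2)^(τ/t½) = (1/2)^(26/16) ≈ 0.3242.
C₀ = D/Vd = 2157/54 ≈ 39.944 mcg/mL.
Before the 4th dose, 3 doses have been given. Superposition: Cmin = C₀·(f + f² + … + f^3).
≈ 39.944 × (0.3242 + 0.1051 + 0.0341) ≈ 39.944 × 0.4634 ≈ 18.510 mcg/mL.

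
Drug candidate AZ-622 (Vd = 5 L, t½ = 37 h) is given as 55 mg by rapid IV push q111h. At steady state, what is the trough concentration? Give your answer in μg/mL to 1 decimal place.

1.6 μg/mL

τ = 111 h = 3 half-lives, so f = (1/2)^3 = 0.125.
At steady state, R = 1/(1 − 0.125) = 8/7.
Single-dose peak C₀ = D/Vd = 55/5 = 11 μg/mL.
Steady-state peak Cmax,ss = C₀·R = 11 × 8/7 ≈ 12.571 μg/mL.
Steady-state trough Cmin,ss = Cmax,ss·f ≈ 12.571 × 0.125 ≈ 1.571 μg/mL.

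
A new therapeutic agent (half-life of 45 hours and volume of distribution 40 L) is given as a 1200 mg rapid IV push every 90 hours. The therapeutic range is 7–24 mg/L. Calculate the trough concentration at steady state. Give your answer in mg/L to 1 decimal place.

10.0 mg/L

τ = 90 h = 2 half-lives, so f = (1/2)^2 = 0.25.
At steady state, R = 1/(1 − 0.25) = 4/3.
Single-dose peak C₀ = D/Vd = 1200/40 = 30 mg/L.
Steady-state peak Cmax,ss = C₀·R = 30 × 4/3 ≈ 40.000 mg/L.
Steady-state trough Cmin,ss = Cmax,ss·f ≈ 40.000 × 0.25 ≈ 10.000 mg/L.
Trough 10.0 mg/L vs MEC 7 mg/L: adequate.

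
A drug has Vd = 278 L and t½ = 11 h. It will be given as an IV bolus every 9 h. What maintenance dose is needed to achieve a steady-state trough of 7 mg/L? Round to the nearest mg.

1485 mg

τ/t½ = 9/11 ≈ 0.81818, so f = (1/2)^(9/11) ≈ 0.567156.
Cmin,ss = (D/Vd)·f/(1−f), so D = Cmin,ss·Vd·(1−f)/f.
D = 7 × 278 × (1−f)/f ≈ 7 × 278 × 0.76318 ≈ 1485.15 mg.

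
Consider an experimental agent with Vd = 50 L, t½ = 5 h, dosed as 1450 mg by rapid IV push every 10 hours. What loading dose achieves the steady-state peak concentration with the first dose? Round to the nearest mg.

1933 mg

f = (1/2)^(10/5) ≈ 0.250000; accumulation ratio R = 1/(1−f) ≈ 1.33333.
Loading dose to hit Cmax,ss on first dose: D_load = D_maint·R ≈ 1450 × 1.33333 ≈ 1933.33 mg.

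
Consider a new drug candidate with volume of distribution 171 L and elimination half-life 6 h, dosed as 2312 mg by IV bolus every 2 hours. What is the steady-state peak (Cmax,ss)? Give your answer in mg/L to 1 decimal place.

65.5 mg/L

k = ln2/t½ = ln2/6 ≈ 0.115525 h⁻¹; fraction remaining f = e^(−kτ) = e^(−0.115525×2) ≈ 0.7937.
At steady state, accumulation factor R = 1/(1 − e^(−kτ)) ≈ 4.8473.
Each bolus raises the concentration by D/Vd = 2312/171 ≈ 13.520 mg/L.
Steady-state peak Cmax,ss = C₀·R ≈ 13.520 × 4.8473 ≈ 65.535 mg/L.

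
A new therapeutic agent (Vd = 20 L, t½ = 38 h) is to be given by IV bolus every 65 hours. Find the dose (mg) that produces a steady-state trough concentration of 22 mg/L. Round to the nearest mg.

τ/t½ = 65/38 ≈ 1.7105, so f = (1/2)^(65/38) ≈ 0.305549.
Cmin,ss = (D/Vd)·f/(1−f), so D = Cmin,ss·Vd·(1−f)/f.
D = 22 × 20 × (1−f)/f ≈ 22 × 20 × 2.27280 ≈ 1000.03 mg.

1000 mg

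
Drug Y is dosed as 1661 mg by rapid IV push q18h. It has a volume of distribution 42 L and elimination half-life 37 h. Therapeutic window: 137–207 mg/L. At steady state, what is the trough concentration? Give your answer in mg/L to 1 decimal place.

τ/t½ = 18/37 ≈ 0.48649, so fraction remaining f = (1/2)^(18/37) ≈ 0.7138.
Single-dose peak C₀ = D/Vd = 1661/42 ≈ 39.548 mg/L.
Steady-state trough Cmin,ss = C₀·f/(1−f) ≈ 39.548 × 0.7138/0.2862 ≈ 98.635 mg/L.
Trough 98.6 mg/L vs MEC 137 mg/L: subtherapeutic.

98.6 mg/L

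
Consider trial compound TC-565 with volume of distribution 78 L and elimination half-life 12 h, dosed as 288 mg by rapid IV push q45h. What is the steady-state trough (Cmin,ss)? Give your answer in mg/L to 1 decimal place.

0.3 mg/L

Over one 45-h interval, 45/12 ≈ 3.75 half-lives elapse, leaving f ≈ 0.0743 of each dose.
Accumulation ratio R = 1/(1 − f) ≈ 1/0.9257 ≈ 1.0803.
Single-dose peak C₀ = D/Vd = 288/78 ≈ 3.692 mg/L.
Cmax,ss = C₀/(1 − f) ≈ 3.692/0.9257 ≈ 3.988 mg/L.
One interval later, Cmin,ss = Cmax,ss·e^(−kτ) ≈ 3.988 × 0.0743 ≈ 0.296 mg/L.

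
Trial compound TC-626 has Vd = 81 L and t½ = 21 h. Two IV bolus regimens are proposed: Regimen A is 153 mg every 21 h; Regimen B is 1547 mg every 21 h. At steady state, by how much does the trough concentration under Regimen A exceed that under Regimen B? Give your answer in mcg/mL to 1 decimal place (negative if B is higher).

Regimen A: f = (1/2)^(21/21) ≈ 0.5000; Cmin,ss = (153/81)·f/(1−f) ≈ 1.889 mcg/mL.
Regimen B: f = (1/2)^(21/21) ≈ 0.5000; Cmin,ss = (1547/81)·f/(1−f) ≈ 19.099 mcg/mL.
Difference ≈ 1.889 − 19.099 ≈ -17.210 mcg/mL.

-17.2 mcg/mL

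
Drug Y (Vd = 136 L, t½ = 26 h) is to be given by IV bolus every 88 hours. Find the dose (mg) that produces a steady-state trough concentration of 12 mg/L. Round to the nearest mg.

τ/t½ = 88/26 ≈ 3.3846, so f = (1/2)^(88/26) ≈ 0.095748.
Cmin,ss = (D/Vd)·f/(1−f), so D = Cmin,ss·Vd·(1−f)/f.
D = 12 × 136 × (1−f)/f ≈ 12 × 136 × 9.44408 ≈ 15412.74 mg.

15413 mg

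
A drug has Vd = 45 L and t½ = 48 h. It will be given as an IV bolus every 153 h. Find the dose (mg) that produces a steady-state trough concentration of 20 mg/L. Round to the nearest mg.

7299 mg

τ/t½ = 153/48 ≈ 3.1875, so f = (1/2)^(153/48) ≈ 0.109766.
Cmin,ss = (D/Vd)·f/(1−f), so D = Cmin,ss·Vd·(1−f)/f.
D = 20 × 45 × (1−f)/f ≈ 20 × 45 × 8.11029 ≈ 7299.26 mg.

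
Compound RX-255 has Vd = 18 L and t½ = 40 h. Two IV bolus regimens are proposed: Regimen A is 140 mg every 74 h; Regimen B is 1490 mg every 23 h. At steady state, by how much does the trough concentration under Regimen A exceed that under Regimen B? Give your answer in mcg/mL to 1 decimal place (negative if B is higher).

Regimen A: f = (1/2)^(74/40) ≈ 0.2774; Cmin,ss = (140/18)·f/(1−f) ≈ 2.986 mcg/mL.
Regimen B: f = (1/2)^(23/40) ≈ 0.6713; Cmin,ss = (1490/18)·f/(1−f) ≈ 169.056 mcg/mL.
Difference ≈ 2.986 − 169.056 ≈ -166.070 mcg/mL.

-166.1 mcg/mL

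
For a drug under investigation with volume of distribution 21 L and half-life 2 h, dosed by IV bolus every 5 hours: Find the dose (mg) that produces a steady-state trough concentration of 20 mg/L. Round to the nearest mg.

1956 mg

τ/t½ = 5/2 ≈ 2.5, so f = (1/2)^(5/2) ≈ 0.176777.
Cmin,ss = (D/Vd)·f/(1−f), so D = Cmin,ss·Vd·(1−f)/f.
D = 20 × 21 × (1−f)/f ≈ 20 × 21 × 4.65684 ≈ 1955.87 mg.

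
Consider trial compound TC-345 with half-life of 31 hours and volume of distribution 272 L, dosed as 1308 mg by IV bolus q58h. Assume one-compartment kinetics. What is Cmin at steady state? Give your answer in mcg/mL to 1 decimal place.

1.8 mcg/mL

τ/t½ = 58/31 ≈ 1.871, so fraction remaining f = (1/2)^(58/31) ≈ 0.2734.
At steady state, accumulation factor R = 1/(1 − e^(−kτ)) ≈ 1.3763.
Each bolus raises the concentration by D/Vd = 1308/272 ≈ 4.809 mcg/mL.
Cmax,ss = C₀/(1 − f) ≈ 4.809/0.7266 ≈ 6.618 mcg/mL.
One interval later, Cmin,ss = Cmax,ss·e^(−kτ) ≈ 6.618 × 0.2734 ≈ 1.809 mcg/mL.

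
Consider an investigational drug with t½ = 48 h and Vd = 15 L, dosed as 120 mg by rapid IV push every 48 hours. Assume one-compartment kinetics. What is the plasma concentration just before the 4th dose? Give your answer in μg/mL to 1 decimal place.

7.0 μg/mL

f = (1/2)^(τ/t½) = (1/2)^(48/48) ≈ 0.5000.
C₀ = D/Vd = 120/15 ≈ 8.000 μg/mL.
Before the 4th dose, 3 doses have been given. Superposition: Cmin = C₀·(f + f² + … + f^3).
≈ 8.000 × (0.5000 + 0.2500 + 0.1250) ≈ 8.000 × 0.8750 ≈ 7.000 μg/mL.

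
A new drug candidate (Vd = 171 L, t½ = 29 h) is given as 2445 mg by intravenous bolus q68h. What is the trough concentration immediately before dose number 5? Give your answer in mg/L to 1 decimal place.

f = (1/2)^(τ/t½) = (1/2)^(68/29) ≈ 0.1969.
C₀ = D/Vd = 2445/171 ≈ 14.298 mg/L.
Before the 5th dose, 4 doses have been given. Superposition: Cmin = C₀·(f + f² + … + f^4).
≈ 14.298 × (0.1969 + 0.0388 + 0.0076 + 0.0015) ≈ 14.298 × 0.2448 ≈ 3.500 mg/L.

3.5 mg/L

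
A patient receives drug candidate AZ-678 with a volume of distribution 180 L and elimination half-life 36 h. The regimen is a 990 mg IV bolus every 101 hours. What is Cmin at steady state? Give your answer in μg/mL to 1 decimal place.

0.9 μg/mL

Over one 101-h interval, 101/36 ≈ 2.8056 half-lives elapse, leaving f ≈ 0.1430 of each dose.
Accumulation ratio R = 1/(1 − f) ≈ 1/0.8570 ≈ 1.1669.
Single-dose peak C₀ = D/Vd = 990/180 ≈ 5.500 μg/mL.
Steady-state peak Cmax,ss = C₀·R ≈ 5.500 × 1.1669 ≈ 6.418 μg/mL.
One interval later, Cmin,ss = Cmax,ss·e^(−kτ) ≈ 6.418 × 0.1430 ≈ 0.918 μg/mL.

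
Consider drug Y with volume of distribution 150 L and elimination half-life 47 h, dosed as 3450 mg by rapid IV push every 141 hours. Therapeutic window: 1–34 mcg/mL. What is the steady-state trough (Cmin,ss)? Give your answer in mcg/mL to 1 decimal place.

The dosing interval is 3 half-lives, so f = 2^(−3) = 0.125.
At steady state, R = 1/(1 − 0.125) = 8/7.
Single-dose peak C₀ = D/Vd = 3450/150 = 23 mcg/mL.
Steady-state peak Cmax,ss = C₀·R = 23 × 8/7 ≈ 26.286 mcg/mL.
Steady-state trough Cmin,ss = Cmax,ss·f ≈ 26.286 × 0.125 ≈ 3.286 mcg/mL.
Trough 3.3 mcg/mL vs MEC 1 mcg/mL: adequate.

3.3 mcg/mL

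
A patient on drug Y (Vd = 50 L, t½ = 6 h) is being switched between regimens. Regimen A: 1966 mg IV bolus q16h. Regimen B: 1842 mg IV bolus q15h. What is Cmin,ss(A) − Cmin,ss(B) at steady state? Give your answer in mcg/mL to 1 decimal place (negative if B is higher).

-0.6 mcg/mL

Regimen A: f = (1/2)^(16/6) ≈ 0.1575; Cmin,ss = (1966/50)·f/(1−f) ≈ 7.351 mcg/mL.
Regimen B: f = (1/2)^(15/6) ≈ 0.1768; Cmin,ss = (1842/50)·f/(1−f) ≈ 7.912 mcg/mL.
Difference ≈ 7.351 − 7.912 ≈ -0.561 mcg/mL.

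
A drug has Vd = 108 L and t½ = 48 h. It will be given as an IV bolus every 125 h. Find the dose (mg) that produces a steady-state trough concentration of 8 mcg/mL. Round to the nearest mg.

4389 mg

τ/t½ = 125/48 ≈ 2.6042, so f = (1/2)^(125/48) ≈ 0.164463.
Cmin,ss = (D/Vd)·f/(1−f), so D = Cmin,ss·Vd·(1−f)/f.
D = 8 × 108 × (1−f)/f ≈ 8 × 108 × 5.08039 ≈ 4389.46 mg.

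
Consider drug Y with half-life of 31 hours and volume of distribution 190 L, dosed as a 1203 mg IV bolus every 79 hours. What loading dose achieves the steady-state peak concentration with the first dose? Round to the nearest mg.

f = (1/2)^(79/31) ≈ 0.170946; accumulation ratio R = 1/(1−f) ≈ 1.20619.
Loading dose to hit Cmax,ss on first dose: D_load = D_maint·R ≈ 1203 × 1.20619 ≈ 1451.05 mg.

1451 mg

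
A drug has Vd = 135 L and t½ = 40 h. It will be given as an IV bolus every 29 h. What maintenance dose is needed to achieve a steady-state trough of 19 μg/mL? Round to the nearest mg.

1675 mg

τ/t½ = 29/40 ≈ 0.725, so f = (1/2)^(29/40) ≈ 0.604997.
Cmin,ss = (D/Vd)·f/(1−f), so D = Cmin,ss·Vd·(1−f)/f.
D = 19 × 135 × (1−f)/f ≈ 19 × 135 × 0.65290 ≈ 1674.69 mg.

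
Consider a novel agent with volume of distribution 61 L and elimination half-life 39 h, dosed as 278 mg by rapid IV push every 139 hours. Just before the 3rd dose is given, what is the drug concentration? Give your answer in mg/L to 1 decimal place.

0.4 mg/L

f = (1/2)^(τ/t½) = (1/2)^(139/39) ≈ 0.0845.
C₀ = D/Vd = 278/61 ≈ 4.557 mg/L.
Before the 3rd dose, 2 doses have been given. Superposition: Cmin = C₀·(f + f²).
≈ 4.557 × (0.0845 + 0.0071) ≈ 4.557 × 0.0916 ≈ 0.417 mg/L.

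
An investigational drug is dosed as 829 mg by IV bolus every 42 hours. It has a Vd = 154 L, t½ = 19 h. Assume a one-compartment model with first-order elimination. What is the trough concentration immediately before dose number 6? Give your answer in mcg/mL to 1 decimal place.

f = (1/2)^(τ/t½) = (1/2)^(42/19) ≈ 0.2161.
C₀ = D/Vd = 829/154 ≈ 5.383 mcg/mL.
Before the 6th dose, 5 doses have been given. Superposition: Cmin = C₀·(f + f² + … + f^5).
≈ 5.383 × (0.2161 + 0.0467 + 0.0101 + 0.0022 + 0.0005) ≈ 5.383 × 0.2756 ≈ 1.484 mcg/mL.

1.5 mcg/mL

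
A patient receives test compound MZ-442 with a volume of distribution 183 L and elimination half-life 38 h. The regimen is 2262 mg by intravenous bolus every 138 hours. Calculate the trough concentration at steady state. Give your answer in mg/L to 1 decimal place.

Over one 138-h interval, 138/38 ≈ 3.6316 half-lives elapse, leaving f ≈ 0.0807 of each dose.
Single-dose peak C₀ = D/Vd = 2262/183 ≈ 12.361 mg/L.
Steady-state trough Cmin,ss = C₀·f/(1−f) ≈ 12.361 × 0.0807/0.9193 ≈ 1.085 mg/L.

1.1 mg/L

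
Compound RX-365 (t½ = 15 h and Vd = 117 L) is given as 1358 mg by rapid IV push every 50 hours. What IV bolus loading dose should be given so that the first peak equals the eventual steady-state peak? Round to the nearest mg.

f = (1/2)^(50/15) ≈ 0.099213; accumulation ratio R = 1/(1−f) ≈ 1.11014.
Loading dose to hit Cmax,ss on first dose: D_load = D_maint·R ≈ 1358 × 1.11014 ≈ 1507.57 mg.

1508 mg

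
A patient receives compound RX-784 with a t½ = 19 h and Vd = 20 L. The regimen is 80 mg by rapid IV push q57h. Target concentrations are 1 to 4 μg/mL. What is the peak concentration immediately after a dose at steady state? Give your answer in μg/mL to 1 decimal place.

4.6 μg/mL

The dosing interval is 3 half-lives, so f = 2^(−3) = 0.125.
At steady state, R = 1/(1 − 0.125) = 8/7.
Single-dose peak C₀ = D/Vd = 80/20 = 4 μg/mL.
Steady-state peak Cmax,ss = C₀·R = 4 × 8/7 ≈ 4.571 μg/mL.
Peak 4.6 μg/mL vs MTC 4 μg/mL: exceeds toxic threshold.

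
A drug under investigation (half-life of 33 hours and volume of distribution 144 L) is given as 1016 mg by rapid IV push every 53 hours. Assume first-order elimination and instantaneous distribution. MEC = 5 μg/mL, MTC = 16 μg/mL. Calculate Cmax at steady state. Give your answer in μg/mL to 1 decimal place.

10.5 μg/mL

τ/t½ = 53/33 ≈ 1.6061, so fraction remaining f = (1/2)^(53/33) ≈ 0.3285.
Accumulation ratio R = 1/(1 − f) ≈ 1/0.6715 ≈ 1.4892.
Each bolus raises the concentration by D/Vd = 1016/144 ≈ 7.056 μg/mL.
Cmax,ss = C₀/(1 − f) ≈ 7.056/0.6715 ≈ 10.508 μg/mL.
Peak 10.5 μg/mL vs MTC 16 μg/mL: below toxic threshold.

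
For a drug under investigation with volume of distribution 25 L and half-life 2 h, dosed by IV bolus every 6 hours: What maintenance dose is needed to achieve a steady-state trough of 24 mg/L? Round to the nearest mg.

4200 mg

τ/t½ = 6/2 ≈ 3, so f = (1/2)^(6/2) ≈ 0.125000.
Cmin,ss = (D/Vd)·f/(1−f), so D = Cmin,ss·Vd·(1−f)/f.
D = 24 × 25 × (1−f)/f ≈ 24 × 25 × 7.00000 ≈ 4200.00 mg.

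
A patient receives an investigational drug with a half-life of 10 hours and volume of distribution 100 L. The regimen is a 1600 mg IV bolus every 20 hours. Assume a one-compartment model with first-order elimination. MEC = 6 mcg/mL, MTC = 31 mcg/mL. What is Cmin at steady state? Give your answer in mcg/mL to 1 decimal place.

5.3 mcg/mL

τ = 20 h = 2 half-lives, so f = (1/2)^2 = 0.25.
At steady state, R = 1/(1 − 0.25) = 4/3.
Single-dose peak C₀ = D/Vd = 1600/100 = 16 mcg/mL.
Steady-state peak Cmax,ss = C₀·R = 16 × 4/3 ≈ 21.333 mcg/mL.
Steady-state trough Cmin,ss = Cmax,ss·f ≈ 21.333 × 0.25 ≈ 5.333 mcg/mL.
Trough 5.3 mcg/mL vs MEC 6 mcg/mL: subtherapeutic.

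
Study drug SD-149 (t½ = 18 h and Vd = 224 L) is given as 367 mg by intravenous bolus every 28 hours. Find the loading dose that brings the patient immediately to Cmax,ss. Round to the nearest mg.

f = (1/2)^(28/18) ≈ 0.340198; accumulation ratio R = 1/(1−f) ≈ 1.51561.
Loading dose to hit Cmax,ss on first dose: D_load = D_maint·R ≈ 367 × 1.51561 ≈ 556.23 mg.

556 mg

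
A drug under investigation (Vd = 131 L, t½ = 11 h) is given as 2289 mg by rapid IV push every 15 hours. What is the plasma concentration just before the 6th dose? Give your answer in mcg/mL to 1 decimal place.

f = (1/2)^(τ/t½) = (1/2)^(15/11) ≈ 0.3886.
C₀ = D/Vd = 2289/131 ≈ 17.473 mcg/mL.
Before the 6th dose, 5 doses have been given. Superposition: Cmin = C₀·(f + f² + … + f^5).
≈ 17.473 × (0.3886 + 0.1510 + 0.0587 + 0.0228 + 0.0089) ≈ 17.473 × 0.6300 ≈ 11.008 mcg/mL.

11.0 mcg/mL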